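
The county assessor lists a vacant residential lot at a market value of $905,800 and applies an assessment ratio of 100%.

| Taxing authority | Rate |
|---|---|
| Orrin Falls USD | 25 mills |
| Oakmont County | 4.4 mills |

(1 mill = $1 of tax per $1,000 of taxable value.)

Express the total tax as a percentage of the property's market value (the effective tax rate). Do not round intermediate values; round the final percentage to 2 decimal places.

Assessed value = $905,800 × 1 = $905,800
Orrin Falls USD: $905,800 × 0.025 = $22,645
Oakmont County: $905,800 × 0.0044 = $3,985.52
Total tax = $26,630.52
Effective rate = $26,630.52 ÷ $905,800 = 2.94% of market value

2.94%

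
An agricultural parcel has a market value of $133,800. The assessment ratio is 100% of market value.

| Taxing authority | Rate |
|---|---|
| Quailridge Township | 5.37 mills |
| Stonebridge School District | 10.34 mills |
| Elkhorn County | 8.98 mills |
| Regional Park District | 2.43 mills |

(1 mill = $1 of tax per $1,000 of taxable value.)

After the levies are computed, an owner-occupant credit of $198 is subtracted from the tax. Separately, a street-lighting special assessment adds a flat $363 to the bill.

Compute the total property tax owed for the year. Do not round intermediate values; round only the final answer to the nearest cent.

$3,793.66

Assessed value = $133,800 × 1 = $133,800
Quailridge Township: $133,800 × 0.00537 = $718.506
Stonebridge School District: $133,800 × 0.01034 = $1,383.492
Elkhorn County: $133,800 × 0.00898 = $1,201.524
Regional Park District: $133,800 × 0.00243 = $325.134
Levies subtotal = $3,628.656
After credit = $3,628.656 − $198 = $3,430.656
Total = $3,430.656 + $363 = $3,793.656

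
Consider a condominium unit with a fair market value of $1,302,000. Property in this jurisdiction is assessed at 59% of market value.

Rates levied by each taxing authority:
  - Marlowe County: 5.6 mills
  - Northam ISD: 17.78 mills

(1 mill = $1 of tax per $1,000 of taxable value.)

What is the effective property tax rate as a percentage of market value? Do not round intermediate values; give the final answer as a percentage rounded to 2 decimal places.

Assessed value = $1,302,000 × 0.59 = $768,180
Marlowe County: $768,180 × 0.0056 = $4,301.808
Northam ISD: $768,180 × 0.01778 = $13,658.2404
Total tax = $17,960.0484
Effective rate = $17,960.0484 ÷ $1,302,000 = 1.38% of market value

1.38%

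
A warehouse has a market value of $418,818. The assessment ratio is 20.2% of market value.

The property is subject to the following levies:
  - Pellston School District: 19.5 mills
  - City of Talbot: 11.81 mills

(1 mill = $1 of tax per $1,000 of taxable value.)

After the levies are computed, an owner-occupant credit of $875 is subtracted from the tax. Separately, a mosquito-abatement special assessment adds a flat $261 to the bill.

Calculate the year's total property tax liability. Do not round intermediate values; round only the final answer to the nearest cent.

$2,034.86

Assessed value = $418,818 × 0.202 = $84,601.236
Pellston School District: $84,601.236 × 0.0195 = $1,649.724102
City of Talbot: $84,601.236 × 0.01181 = $999.14059716
Levies subtotal = $2,648.86469916
After credit = $2,648.86469916 − $875 = $1,773.86469916
Total = $1,773.86469916 + $261 = $2,034.86469916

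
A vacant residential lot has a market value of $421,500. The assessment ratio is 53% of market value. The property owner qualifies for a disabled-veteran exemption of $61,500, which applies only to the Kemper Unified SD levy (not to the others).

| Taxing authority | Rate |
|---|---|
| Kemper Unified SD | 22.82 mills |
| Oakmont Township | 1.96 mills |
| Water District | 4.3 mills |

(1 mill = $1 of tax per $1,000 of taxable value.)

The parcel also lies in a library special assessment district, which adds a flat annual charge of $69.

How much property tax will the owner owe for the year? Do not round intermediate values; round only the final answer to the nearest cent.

$5,161.90

Assessed value = $421,500 × 0.53 = $223,395
Kemper Unified SD: ($223,395 − $61,500) × 0.02282 = $161,895 × 0.02282 = $3,694.4439
Oakmont Township: $223,395 × 0.00196 = $437.8542
Water District: $223,395 × 0.0043 = $960.5985
Levies subtotal = $5,092.8966
Total = $5,092.8966 + $69 = $5,161.8966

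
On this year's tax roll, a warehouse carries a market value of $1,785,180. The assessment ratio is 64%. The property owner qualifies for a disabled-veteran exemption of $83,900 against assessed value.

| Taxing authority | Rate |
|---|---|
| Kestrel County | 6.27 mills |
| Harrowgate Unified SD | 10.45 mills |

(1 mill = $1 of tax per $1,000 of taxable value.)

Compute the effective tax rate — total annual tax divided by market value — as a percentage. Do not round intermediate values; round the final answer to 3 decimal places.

Assessed value = $1,785,180 × 0.64 = $1,142,515.2
Taxable value = $1,142,515.2 − $83,900 = $1,058,615.2
Kestrel County: $1,058,615.2 × 0.00627 = $6,637.517304
Harrowgate Unified SD: $1,058,615.2 × 0.01045 = $11,062.52884
Total tax = $17,700.046144
Effective rate = $17,700.046144 ÷ $1,785,180 = 0.991% of market value

0.991%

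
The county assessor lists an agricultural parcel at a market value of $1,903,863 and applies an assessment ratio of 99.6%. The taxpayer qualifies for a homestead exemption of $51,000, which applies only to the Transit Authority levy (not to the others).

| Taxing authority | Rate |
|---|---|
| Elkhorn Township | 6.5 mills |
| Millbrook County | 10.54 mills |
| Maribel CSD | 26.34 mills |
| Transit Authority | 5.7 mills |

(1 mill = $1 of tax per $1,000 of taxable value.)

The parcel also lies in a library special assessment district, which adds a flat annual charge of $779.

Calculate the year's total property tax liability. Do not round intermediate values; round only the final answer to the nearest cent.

$93,556.13

Assessed value = $1,903,863 × 0.996 = $1,896,247.548
Elkhorn Township: $1,896,247.548 × 0.0065 = $12,325.609062
Millbrook County: $1,896,247.548 × 0.01054 = $19,986.44915592
Maribel CSD: $1,896,247.548 × 0.02634 = $49,947.16041432
Transit Authority: ($1,896,247.548 − $51,000) × 0.0057 = $1,845,247.548 × 0.0057 = $10,517.9110236
Levies subtotal = $92,777.12965584
Total = $92,777.12965584 + $779 = $93,556.12965584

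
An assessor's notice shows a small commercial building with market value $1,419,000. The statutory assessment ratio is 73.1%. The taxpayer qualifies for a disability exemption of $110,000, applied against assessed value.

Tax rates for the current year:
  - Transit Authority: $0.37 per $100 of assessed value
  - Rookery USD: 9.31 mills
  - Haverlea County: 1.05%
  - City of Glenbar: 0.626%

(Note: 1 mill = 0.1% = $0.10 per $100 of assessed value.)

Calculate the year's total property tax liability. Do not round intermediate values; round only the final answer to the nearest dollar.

Assessed value = $1,419,000 × 0.731 = $1,037,289
Taxable value = $1,037,289 − $110,000 = $927,289
Transit Authority: $927,289 × 0.0037 = $3,430.9693
Rookery USD: $927,289 × 0.00931 = $8,633.06059
Haverlea County: $927,289 × 0.0105 = $9,736.5345
City of Glenbar: $927,289 × 0.00626 = $5,804.82914
Total = $27,605.39353

$27,605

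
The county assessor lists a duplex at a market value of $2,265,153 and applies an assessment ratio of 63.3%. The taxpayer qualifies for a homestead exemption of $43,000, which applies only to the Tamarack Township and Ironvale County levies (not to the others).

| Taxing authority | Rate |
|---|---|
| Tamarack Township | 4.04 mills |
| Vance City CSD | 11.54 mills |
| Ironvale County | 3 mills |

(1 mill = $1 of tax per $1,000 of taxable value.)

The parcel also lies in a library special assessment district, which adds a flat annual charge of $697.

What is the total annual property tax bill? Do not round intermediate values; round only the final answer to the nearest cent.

$27,035.06

Assessed value = $2,265,153 × 0.633 = $1,433,841.849
Tamarack Township: ($1,433,841.849 − $43,000) × 0.00404 = $1,390,841.849 × 0.00404 = $5,619.00106996
Vance City CSD: $1,433,841.849 × 0.01154 = $16,546.53493746
Ironvale County: ($1,433,841.849 − $43,000) × 0.003 = $1,390,841.849 × 0.003 = $4,172.525547
Levies subtotal = $26,338.06155442
Total = $26,338.06155442 + $697 = $27,035.06155442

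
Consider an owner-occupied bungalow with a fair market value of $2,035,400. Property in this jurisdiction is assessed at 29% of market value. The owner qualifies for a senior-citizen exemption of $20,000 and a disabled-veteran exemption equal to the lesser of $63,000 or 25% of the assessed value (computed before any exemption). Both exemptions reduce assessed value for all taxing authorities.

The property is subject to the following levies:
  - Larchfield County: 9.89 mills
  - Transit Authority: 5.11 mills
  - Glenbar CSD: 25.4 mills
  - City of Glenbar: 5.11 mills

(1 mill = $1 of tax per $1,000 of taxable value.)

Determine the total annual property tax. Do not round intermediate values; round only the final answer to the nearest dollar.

Assessed value = $2,035,400 × 0.29 = $590,266
Disabled-veteran exemption = min($63,000, 25% × $590,266) = min($63,000, $147,566.5) = $63,000 (dollar cap binds)
Taxable value = $590,266 − $20,000 − $63,000 = $507,266
Larchfield County: $507,266 × 0.00989 = $5,016.86074
Transit Authority: $507,266 × 0.00511 = $2,592.12926
Glenbar CSD: $507,266 × 0.0254 = $12,884.5564
City of Glenbar: $507,266 × 0.00511 = $2,592.12926
Total = $23,085.67566

$23,086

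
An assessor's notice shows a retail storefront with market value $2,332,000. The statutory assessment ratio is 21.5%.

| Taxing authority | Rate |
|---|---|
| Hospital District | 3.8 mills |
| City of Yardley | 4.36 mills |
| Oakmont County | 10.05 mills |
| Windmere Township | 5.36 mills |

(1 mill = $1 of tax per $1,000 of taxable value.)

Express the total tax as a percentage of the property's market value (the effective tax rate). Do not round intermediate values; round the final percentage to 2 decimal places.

0.51%

Assessed value = $2,332,000 × 0.215 = $501,380
Hospital District: $501,380 × 0.0038 = $1,905.244
City of Yardley: $501,380 × 0.00436 = $2,186.0168
Oakmont County: $501,380 × 0.01005 = $5,038.869
Windmere Township: $501,380 × 0.00536 = $2,687.3968
Total tax = $11,817.5266
Effective rate = $11,817.5266 ÷ $2,332,000 = 0.51% of market value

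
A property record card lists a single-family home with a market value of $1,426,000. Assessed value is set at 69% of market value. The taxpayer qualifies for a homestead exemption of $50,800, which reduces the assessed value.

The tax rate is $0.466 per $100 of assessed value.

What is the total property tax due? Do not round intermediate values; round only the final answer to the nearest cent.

$4,348.43

Assessed value = $1,426,000 × 0.69 = $983,940
Taxable value = $983,940 − $50,800 = $933,140
Tax = $933,140 × 0.00466 = $4,348.4324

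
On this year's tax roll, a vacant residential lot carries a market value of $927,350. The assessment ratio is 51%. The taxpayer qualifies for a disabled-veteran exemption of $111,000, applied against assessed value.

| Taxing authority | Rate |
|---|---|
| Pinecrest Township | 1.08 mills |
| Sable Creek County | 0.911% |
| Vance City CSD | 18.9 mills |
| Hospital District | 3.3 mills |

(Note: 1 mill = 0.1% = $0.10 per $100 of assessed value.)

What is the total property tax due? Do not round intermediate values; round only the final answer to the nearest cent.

$11,723.51

Assessed value = $927,350 × 0.51 = $472,948.5
Taxable value = $472,948.5 − $111,000 = $361,948.5
Pinecrest Township: $361,948.5 × 0.00108 = $390.90438
Sable Creek County: $361,948.5 × 0.00911 = $3,297.350835
Vance City CSD: $361,948.5 × 0.0189 = $6,840.82665
Hospital District: $361,948.5 × 0.0033 = $1,194.43005
Total = $11,723.511915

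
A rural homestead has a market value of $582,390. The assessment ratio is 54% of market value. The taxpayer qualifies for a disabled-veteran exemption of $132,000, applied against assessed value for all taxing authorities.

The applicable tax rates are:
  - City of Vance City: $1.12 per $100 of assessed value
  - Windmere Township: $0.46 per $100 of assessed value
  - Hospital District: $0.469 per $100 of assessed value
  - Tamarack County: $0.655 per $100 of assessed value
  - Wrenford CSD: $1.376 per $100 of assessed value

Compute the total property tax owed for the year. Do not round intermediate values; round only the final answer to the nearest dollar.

$7,446

Assessed value = $582,390 × 0.54 = $314,490.6
Taxable value = $314,490.6 − $132,000 = $182,490.6
City of Vance City: $182,490.6 × 0.0112 = $2,043.89472
Windmere Township: $182,490.6 × 0.0046 = $839.45676
Hospital District: $182,490.6 × 0.00469 = $855.880914
Tamarack County: $182,490.6 × 0.00655 = $1,195.31343
Wrenford CSD: $182,490.6 × 0.01376 = $2,511.070656
Total = $2,043.89472 + $839.45676 + $855.880914 + $1,195.31343 + $2,511.070656 = $7,445.61648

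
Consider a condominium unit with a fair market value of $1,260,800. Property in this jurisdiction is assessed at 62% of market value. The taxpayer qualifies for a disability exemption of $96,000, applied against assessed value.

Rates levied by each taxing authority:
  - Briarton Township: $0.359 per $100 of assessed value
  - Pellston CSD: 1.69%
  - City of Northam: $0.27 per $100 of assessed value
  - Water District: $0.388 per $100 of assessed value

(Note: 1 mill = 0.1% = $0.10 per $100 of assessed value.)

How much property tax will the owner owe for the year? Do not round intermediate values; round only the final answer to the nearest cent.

$18,561.79

Assessed value = $1,260,800 × 0.62 = $781,696
Taxable value = $781,696 − $96,000 = $685,696
Briarton Township: $685,696 × 0.00359 = $2,461.64864
Pellston CSD: $685,696 × 0.0169 = $11,588.2624
City of Northam: $685,696 × 0.0027 = $1,851.3792
Water District: $685,696 × 0.00388 = $2,660.50048
Total = $18,561.79072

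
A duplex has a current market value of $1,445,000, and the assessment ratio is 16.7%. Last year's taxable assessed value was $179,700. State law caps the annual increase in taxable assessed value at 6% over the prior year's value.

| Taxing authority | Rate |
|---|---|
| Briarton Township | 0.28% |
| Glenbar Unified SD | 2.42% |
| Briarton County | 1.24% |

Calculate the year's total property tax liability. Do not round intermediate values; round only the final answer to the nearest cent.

$7,504.99

Uncapped assessed value = $1,445,000 × 0.167 = $241,315
Cap limit = $179,700 × 1.06 = $190,482
Taxable assessed value = min($241,315, $190,482) = $190,482 (cap binds)
Briarton Township: $190,482 × 0.0028 = $533.3496
Glenbar Unified SD: $190,482 × 0.0242 = $4,609.6644
Briarton County: $190,482 × 0.0124 = $2,361.9768
Total = $7,504.9908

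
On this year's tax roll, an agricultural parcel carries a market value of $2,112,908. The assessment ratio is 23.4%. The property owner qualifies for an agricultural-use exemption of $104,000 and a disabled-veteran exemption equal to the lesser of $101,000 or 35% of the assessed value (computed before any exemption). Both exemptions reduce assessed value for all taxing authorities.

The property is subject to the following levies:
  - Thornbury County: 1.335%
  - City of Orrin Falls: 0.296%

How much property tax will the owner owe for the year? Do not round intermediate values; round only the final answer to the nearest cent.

Assessed value = $2,112,908 × 0.234 = $494,420.472
Disabled-veteran exemption = min($101,000, 35% × $494,420.472) = min($101,000, $173,047.1652) = $101,000 (dollar cap binds)
Taxable value = $494,420.472 − $104,000 − $101,000 = $289,420.472
Thornbury County: $289,420.472 × 0.01335 = $3,863.7633012
City of Orrin Falls: $289,420.472 × 0.00296 = $856.68459712
Total = $4,720.44789832

$4,720.45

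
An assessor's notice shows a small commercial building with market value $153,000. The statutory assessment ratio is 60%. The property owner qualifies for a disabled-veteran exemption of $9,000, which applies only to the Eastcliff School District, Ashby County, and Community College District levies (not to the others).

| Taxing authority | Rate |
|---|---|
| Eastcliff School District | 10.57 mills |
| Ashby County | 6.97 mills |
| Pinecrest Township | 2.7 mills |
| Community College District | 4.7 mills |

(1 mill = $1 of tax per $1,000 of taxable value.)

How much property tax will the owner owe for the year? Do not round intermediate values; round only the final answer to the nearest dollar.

$2,089

Assessed value = $153,000 × 0.6 = $91,800
Eastcliff School District: ($91,800 − $9,000) × 0.01057 = $82,800 × 0.01057 = $875.196
Ashby County: ($91,800 − $9,000) × 0.00697 = $82,800 × 0.00697 = $577.116
Pinecrest Township: $91,800 × 0.0027 = $247.86
Community College District: ($91,800 − $9,000) × 0.0047 = $82,800 × 0.0047 = $389.16
Total = $2,089.332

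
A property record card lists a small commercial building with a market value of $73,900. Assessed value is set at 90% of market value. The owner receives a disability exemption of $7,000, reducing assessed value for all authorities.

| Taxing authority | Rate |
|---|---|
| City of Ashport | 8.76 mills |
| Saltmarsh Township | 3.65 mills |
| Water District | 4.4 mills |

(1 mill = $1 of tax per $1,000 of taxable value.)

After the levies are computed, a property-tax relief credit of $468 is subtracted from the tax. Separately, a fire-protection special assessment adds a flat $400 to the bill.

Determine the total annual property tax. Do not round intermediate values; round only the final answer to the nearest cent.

Assessed value = $73,900 × 0.9 = $66,510
Taxable value = $66,510 − $7,000 = $59,510
City of Ashport: $59,510 × 0.00876 = $521.3076
Saltmarsh Township: $59,510 × 0.00365 = $217.2115
Water District: $59,510 × 0.0044 = $261.844
Levies subtotal = $1,000.3631
After credit = $1,000.3631 − $468 = $532.3631
Total = $532.3631 + $400 = $932.3631

$932.36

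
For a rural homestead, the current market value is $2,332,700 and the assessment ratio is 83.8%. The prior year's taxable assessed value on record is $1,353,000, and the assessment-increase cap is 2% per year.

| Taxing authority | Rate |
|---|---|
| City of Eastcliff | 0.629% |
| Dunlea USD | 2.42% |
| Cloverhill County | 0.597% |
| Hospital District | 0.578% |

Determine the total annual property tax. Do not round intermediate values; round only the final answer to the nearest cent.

$58,293.73

Uncapped assessed value = $2,332,700 × 0.838 = $1,954,802.6
Cap limit = $1,353,000 × 1.02 = $1,380,060
Taxable assessed value = min($1,954,802.6, $1,380,060) = $1,380,060 (cap binds)
City of Eastcliff: $1,380,060 × 0.00629 = $8,680.5774
Dunlea USD: $1,380,060 × 0.0242 = $33,397.452
Cloverhill County: $1,380,060 × 0.00597 = $8,238.9582
Hospital District: $1,380,060 × 0.00578 = $7,976.7468
Total = $58,293.7344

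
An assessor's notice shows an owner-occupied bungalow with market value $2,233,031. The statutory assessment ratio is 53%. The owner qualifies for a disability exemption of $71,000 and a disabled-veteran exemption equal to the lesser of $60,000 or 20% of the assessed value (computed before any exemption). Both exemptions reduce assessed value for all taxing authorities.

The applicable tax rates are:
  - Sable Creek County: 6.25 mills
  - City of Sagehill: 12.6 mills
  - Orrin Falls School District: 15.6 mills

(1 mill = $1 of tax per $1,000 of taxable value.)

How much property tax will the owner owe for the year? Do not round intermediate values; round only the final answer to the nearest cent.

$36,258.85

Assessed value = $2,233,031 × 0.53 = $1,183,506.43
Disabled-veteran exemption = min($60,000, 20% × $1,183,506.43) = min($60,000, $236,701.286) = $60,000 (dollar cap binds)
Taxable value = $1,183,506.43 − $71,000 − $60,000 = $1,052,506.43
Sable Creek County: $1,052,506.43 × 0.00625 = $6,578.1651875
City of Sagehill: $1,052,506.43 × 0.0126 = $13,261.581018
Orrin Falls School District: $1,052,506.43 × 0.0156 = $16,419.100308
Total = $36,258.8465135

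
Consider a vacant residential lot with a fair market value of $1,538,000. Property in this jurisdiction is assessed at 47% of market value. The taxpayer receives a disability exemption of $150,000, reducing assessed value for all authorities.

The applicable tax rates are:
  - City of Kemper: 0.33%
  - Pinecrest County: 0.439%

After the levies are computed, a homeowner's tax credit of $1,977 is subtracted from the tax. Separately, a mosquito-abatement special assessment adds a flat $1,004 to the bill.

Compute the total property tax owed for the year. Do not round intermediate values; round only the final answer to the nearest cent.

Assessed value = $1,538,000 × 0.47 = $722,860
Taxable value = $722,860 − $150,000 = $572,860
City of Kemper: $572,860 × 0.0033 = $1,890.438
Pinecrest County: $572,860 × 0.00439 = $2,514.8554
Levies subtotal = $4,405.2934
After credit = $4,405.2934 − $1,977 = $2,428.2934
Total = $2,428.2934 + $1,004 = $3,432.2934

$3,432.29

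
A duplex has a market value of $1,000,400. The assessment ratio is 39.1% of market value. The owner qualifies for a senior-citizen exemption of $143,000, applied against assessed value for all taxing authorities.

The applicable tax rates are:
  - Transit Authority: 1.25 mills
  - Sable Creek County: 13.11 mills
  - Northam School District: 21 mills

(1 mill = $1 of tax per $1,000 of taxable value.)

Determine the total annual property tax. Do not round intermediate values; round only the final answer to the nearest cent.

Assessed value = $1,000,400 × 0.391 = $391,156.4
Taxable value = $391,156.4 − $143,000 = $248,156.4
Transit Authority: $248,156.4 × 0.00125 = $310.1955
Sable Creek County: $248,156.4 × 0.01311 = $3,253.330404
Northam School District: $248,156.4 × 0.021 = $5,211.2844
Total = $310.1955 + $3,253.330404 + $5,211.2844 = $8,774.810304

$8,774.81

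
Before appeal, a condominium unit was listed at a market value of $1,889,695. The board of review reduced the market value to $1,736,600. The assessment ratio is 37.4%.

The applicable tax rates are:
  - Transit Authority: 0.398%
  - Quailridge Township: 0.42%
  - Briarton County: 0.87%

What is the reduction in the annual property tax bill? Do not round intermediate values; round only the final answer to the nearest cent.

$966.51

Old assessed value = $1,889,695 × 0.374 = $706,745.93
New assessed value = $1,736,600 × 0.374 = $649,488.4
Combined rate = 0.00398 + 0.0042 + 0.0087 = 0.01688
Old tax = $706,745.93 × 0.01688 = $11,929.8712984
New tax = $649,488.4 × 0.01688 = $10,963.364192
Reduction = $11,929.8712984 − $10,963.364192 = $966.5071064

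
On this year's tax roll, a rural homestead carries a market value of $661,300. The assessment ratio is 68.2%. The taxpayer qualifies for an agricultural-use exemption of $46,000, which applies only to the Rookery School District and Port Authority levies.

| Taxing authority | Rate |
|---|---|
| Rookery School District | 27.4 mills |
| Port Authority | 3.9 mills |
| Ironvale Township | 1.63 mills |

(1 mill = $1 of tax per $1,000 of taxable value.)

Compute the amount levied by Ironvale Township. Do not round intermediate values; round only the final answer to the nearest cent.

Assessed value = $661,300 × 0.682 = $451,006.6
Ironvale Township taxable value = $451,006.6 (exemption does not apply)
Ironvale Township levy = $451,006.6 × 0.00163 = $735.140758

$735.14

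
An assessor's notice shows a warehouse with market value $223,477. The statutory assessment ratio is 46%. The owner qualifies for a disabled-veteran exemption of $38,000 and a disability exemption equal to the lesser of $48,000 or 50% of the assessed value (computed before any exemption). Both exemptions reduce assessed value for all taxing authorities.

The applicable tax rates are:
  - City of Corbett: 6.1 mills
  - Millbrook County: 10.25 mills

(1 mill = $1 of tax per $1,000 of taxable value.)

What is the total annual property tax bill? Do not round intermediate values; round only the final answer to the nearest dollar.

Assessed value = $223,477 × 0.46 = $102,799.42
Disability exemption = min($48,000, 50% × $102,799.42) = min($48,000, $51,399.71) = $48,000 (dollar cap binds)
Taxable value = $102,799.42 − $38,000 − $48,000 = $16,799.42
City of Corbett: $16,799.42 × 0.0061 = $102.476462
Millbrook County: $16,799.42 × 0.01025 = $172.194055
Total = $274.670517

$275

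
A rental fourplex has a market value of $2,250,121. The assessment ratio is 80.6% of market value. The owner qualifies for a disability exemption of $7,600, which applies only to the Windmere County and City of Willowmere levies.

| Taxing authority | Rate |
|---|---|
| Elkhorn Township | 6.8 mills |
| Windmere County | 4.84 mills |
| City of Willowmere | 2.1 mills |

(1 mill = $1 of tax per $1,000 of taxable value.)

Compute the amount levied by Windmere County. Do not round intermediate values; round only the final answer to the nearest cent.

$8,741.03

Assessed value = $2,250,121 × 0.806 = $1,813,597.526
Windmere County taxable value = $1,813,597.526 − $7,600 = $1,805,997.526
Windmere County levy = $1,805,997.526 × 0.00484 = $8,741.02802584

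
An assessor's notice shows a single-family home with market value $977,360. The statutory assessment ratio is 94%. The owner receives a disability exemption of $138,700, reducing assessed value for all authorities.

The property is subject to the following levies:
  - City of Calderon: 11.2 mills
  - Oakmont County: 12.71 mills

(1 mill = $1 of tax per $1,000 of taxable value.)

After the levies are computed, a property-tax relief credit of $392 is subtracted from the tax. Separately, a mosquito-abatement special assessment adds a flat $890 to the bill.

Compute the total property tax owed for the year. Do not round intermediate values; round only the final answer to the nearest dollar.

Assessed value = $977,360 × 0.94 = $918,718.4
Taxable value = $918,718.4 − $138,700 = $780,018.4
City of Calderon: $780,018.4 × 0.0112 = $8,736.20608
Oakmont County: $780,018.4 × 0.01271 = $9,914.033864
Levies subtotal = $18,650.239944
After credit = $18,650.239944 − $392 = $18,258.239944
Total = $18,258.239944 + $890 = $19,148.239944

$19,148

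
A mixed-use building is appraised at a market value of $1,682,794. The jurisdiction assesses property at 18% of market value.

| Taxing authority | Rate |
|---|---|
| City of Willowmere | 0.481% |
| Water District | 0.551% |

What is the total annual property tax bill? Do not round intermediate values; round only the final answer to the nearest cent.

Assessed value = $1,682,794 × 0.18 = $302,902.92
City of Willowmere: $302,902.92 × 0.00481 = $1,456.9630452
Water District: $302,902.92 × 0.00551 = $1,668.9950892
Total = $1,456.9630452 + $1,668.9950892 = $3,125.9581344

$3,125.96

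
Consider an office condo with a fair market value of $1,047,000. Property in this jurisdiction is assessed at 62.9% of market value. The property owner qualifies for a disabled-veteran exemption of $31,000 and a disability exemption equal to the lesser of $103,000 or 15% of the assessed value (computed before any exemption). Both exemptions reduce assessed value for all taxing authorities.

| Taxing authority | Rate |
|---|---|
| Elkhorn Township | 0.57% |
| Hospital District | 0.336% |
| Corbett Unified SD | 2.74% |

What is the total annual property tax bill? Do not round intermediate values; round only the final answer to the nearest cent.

Assessed value = $1,047,000 × 0.629 = $658,563
Disability exemption = min($103,000, 15% × $658,563) = min($103,000, $98,784.45) = $98,784.45 (percentage binds)
Taxable value = $658,563 − $31,000 − $98,784.45 = $528,778.55
Elkhorn Township: $528,778.55 × 0.0057 = $3,014.037735
Hospital District: $528,778.55 × 0.00336 = $1,776.695928
Corbett Unified SD: $528,778.55 × 0.0274 = $14,488.53227
Total = $19,279.265933

$19,279.27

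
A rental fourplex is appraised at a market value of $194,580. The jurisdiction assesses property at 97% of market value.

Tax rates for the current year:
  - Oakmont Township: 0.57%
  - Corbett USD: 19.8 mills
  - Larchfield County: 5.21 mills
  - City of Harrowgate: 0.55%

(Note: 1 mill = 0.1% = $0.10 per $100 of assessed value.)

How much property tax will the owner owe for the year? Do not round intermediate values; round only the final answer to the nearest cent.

$6,834.37

Assessed value = $194,580 × 0.97 = $188,742.6
Oakmont Township: $188,742.6 × 0.0057 = $1,075.83282
Corbett USD: $188,742.6 × 0.0198 = $3,737.10348
Larchfield County: $188,742.6 × 0.00521 = $983.348946
City of Harrowgate: $188,742.6 × 0.0055 = $1,038.0843
Total = $6,834.369546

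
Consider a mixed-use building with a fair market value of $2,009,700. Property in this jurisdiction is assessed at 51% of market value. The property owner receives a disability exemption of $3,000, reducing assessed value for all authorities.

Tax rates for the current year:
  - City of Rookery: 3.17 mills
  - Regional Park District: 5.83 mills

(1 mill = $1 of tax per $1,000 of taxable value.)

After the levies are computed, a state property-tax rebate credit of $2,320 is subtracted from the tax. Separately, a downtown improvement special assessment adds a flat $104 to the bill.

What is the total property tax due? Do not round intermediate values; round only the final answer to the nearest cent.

Assessed value = $2,009,700 × 0.51 = $1,024,947
Taxable value = $1,024,947 − $3,000 = $1,021,947
City of Rookery: $1,021,947 × 0.00317 = $3,239.57199
Regional Park District: $1,021,947 × 0.00583 = $5,957.95101
Levies subtotal = $9,197.523
After credit = $9,197.523 − $2,320 = $6,877.523
Total = $6,877.523 + $104 = $6,981.523

$6,981.52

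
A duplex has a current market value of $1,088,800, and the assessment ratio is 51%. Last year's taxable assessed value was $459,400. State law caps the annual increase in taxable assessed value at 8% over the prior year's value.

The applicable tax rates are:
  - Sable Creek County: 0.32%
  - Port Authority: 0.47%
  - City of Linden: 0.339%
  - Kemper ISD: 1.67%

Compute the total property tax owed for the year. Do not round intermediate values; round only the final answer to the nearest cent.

$13,887.29

Uncapped assessed value = $1,088,800 × 0.51 = $555,288
Cap limit = $459,400 × 1.08 = $496,152
Taxable assessed value = min($555,288, $496,152) = $496,152 (cap binds)
Sable Creek County: $496,152 × 0.0032 = $1,587.6864
Port Authority: $496,152 × 0.0047 = $2,331.9144
City of Linden: $496,152 × 0.00339 = $1,681.95528
Kemper ISD: $496,152 × 0.0167 = $8,285.7384
Total = $13,887.29448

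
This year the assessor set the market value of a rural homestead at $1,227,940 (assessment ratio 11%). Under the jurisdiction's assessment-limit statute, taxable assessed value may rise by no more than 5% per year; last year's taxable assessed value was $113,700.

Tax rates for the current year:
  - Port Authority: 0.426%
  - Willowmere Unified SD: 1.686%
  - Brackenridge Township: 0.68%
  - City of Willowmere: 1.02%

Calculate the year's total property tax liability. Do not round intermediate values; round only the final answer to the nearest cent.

$4,550.96

Uncapped assessed value = $1,227,940 × 0.11 = $135,073.4
Cap limit = $113,700 × 1.05 = $119,385
Taxable assessed value = min($135,073.4, $119,385) = $119,385 (cap binds)
Port Authority: $119,385 × 0.00426 = $508.5801
Willowmere Unified SD: $119,385 × 0.01686 = $2,012.8311
Brackenridge Township: $119,385 × 0.0068 = $811.818
City of Willowmere: $119,385 × 0.0102 = $1,217.727
Total = $4,550.9562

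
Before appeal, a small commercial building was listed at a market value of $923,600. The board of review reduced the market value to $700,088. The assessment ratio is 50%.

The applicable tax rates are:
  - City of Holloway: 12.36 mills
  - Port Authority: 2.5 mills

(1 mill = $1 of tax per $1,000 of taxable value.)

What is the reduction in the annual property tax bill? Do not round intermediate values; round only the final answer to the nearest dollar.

$1,661

Old assessed value = $923,600 × 0.5 = $461,800
New assessed value = $700,088 × 0.5 = $350,044
Combined rate = 0.01236 + 0.0025 = 0.01486
Old tax = $461,800 × 0.01486 = $6,862.348
New tax = $350,044 × 0.01486 = $5,201.65384
Reduction = $6,862.348 − $5,201.65384 = $1,660.69416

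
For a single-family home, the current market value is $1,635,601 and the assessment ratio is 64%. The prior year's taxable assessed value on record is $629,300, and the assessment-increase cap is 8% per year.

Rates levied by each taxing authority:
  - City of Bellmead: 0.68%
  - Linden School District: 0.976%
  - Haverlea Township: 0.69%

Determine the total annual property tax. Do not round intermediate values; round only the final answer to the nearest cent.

Uncapped assessed value = $1,635,601 × 0.64 = $1,046,784.64
Cap limit = $629,300 × 1.08 = $679,644
Taxable assessed value = min($1,046,784.64, $679,644) = $679,644 (cap binds)
City of Bellmead: $679,644 × 0.0068 = $4,621.5792
Linden School District: $679,644 × 0.00976 = $6,633.32544
Haverlea Township: $679,644 × 0.0069 = $4,689.5436
Total = $15,944.44824

$15,944.45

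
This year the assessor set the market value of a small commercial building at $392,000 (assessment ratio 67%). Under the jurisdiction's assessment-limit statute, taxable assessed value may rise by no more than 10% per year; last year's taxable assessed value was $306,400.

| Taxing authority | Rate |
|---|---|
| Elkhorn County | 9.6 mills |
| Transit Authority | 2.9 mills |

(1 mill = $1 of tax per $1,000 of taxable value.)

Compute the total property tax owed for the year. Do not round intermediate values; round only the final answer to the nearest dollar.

Uncapped assessed value = $392,000 × 0.67 = $262,640
Cap limit = $306,400 × 1.1 = $337,040
Taxable assessed value = min($262,640, $337,040) = $262,640 (cap does not bind)
Elkhorn County: $262,640 × 0.0096 = $2,521.344
Transit Authority: $262,640 × 0.0029 = $761.656
Total = $3,283

$3,283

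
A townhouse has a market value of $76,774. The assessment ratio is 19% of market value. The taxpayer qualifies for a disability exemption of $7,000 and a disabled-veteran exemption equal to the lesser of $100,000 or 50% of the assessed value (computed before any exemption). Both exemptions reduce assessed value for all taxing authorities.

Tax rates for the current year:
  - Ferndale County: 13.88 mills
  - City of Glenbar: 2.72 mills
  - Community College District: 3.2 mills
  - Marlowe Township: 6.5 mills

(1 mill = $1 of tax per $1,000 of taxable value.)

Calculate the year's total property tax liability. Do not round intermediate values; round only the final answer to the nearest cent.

$7.72

Assessed value = $76,774 × 0.19 = $14,587.06
Disabled-veteran exemption = min($100,000, 50% × $14,587.06) = min($100,000, $7,293.53) = $7,293.53 (percentage binds)
Taxable value = $14,587.06 − $7,000 − $7,293.53 = $293.53
Ferndale County: $293.53 × 0.01388 = $4.0741964
City of Glenbar: $293.53 × 0.00272 = $0.7984016
Community College District: $293.53 × 0.0032 = $0.939296
Marlowe Township: $293.53 × 0.0065 = $1.907945
Total = $7.719839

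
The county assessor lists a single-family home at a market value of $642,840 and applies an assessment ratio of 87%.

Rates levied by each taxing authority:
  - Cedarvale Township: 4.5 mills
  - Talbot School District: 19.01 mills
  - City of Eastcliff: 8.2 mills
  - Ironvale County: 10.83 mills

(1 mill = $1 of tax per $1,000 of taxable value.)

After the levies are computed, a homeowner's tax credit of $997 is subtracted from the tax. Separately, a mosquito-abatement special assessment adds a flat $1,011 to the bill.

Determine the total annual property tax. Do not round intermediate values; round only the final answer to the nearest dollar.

$23,805

Assessed value = $642,840 × 0.87 = $559,270.8
Cedarvale Township: $559,270.8 × 0.0045 = $2,516.7186
Talbot School District: $559,270.8 × 0.01901 = $10,631.737908
City of Eastcliff: $559,270.8 × 0.0082 = $4,586.02056
Ironvale County: $559,270.8 × 0.01083 = $6,056.902764
Levies subtotal = $23,791.379832
After credit = $23,791.379832 − $997 = $22,794.379832
Total = $22,794.379832 + $1,011 = $23,805.379832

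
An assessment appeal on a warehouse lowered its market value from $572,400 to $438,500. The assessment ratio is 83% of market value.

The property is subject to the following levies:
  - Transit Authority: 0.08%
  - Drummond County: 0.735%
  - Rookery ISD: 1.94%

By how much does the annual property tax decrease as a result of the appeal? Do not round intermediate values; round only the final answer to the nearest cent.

$3,061.82

Old assessed value = $572,400 × 0.83 = $475,092
New assessed value = $438,500 × 0.83 = $363,955
Combined rate = 0.0008 + 0.00735 + 0.0194 = 0.02755
Old tax = $475,092 × 0.02755 = $13,088.7846
New tax = $363,955 × 0.02755 = $10,026.96025
Reduction = $13,088.7846 − $10,026.96025 = $3,061.82435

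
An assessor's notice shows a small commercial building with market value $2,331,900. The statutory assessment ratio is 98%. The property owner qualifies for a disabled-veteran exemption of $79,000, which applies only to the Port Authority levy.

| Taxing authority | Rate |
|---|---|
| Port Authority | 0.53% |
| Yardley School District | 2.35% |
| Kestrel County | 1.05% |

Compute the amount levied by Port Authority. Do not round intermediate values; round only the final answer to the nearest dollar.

$11,693

Assessed value = $2,331,900 × 0.98 = $2,285,262
Port Authority taxable value = $2,285,262 − $79,000 = $2,206,262
Port Authority levy = $2,206,262 × 0.0053 = $11,693.1886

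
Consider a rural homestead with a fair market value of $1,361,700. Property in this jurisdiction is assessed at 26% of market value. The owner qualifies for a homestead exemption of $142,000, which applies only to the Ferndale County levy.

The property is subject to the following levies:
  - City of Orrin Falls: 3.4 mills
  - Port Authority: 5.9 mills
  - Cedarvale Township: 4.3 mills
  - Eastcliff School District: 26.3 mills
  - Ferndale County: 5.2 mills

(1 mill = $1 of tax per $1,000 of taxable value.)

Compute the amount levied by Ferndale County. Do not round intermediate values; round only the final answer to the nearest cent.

Assessed value = $1,361,700 × 0.26 = $354,042
Ferndale County taxable value = $354,042 − $142,000 = $212,042
Ferndale County levy = $212,042 × 0.0052 = $1,102.6184

$1,102.62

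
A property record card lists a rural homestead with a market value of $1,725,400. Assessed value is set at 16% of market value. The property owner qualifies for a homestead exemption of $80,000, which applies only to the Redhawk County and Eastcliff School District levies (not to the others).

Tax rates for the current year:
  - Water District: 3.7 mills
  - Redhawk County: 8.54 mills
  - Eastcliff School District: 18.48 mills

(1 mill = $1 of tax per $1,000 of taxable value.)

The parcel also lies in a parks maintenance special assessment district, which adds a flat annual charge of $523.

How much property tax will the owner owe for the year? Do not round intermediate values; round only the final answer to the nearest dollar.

$6,842

Assessed value = $1,725,400 × 0.16 = $276,064
Water District: $276,064 × 0.0037 = $1,021.4368
Redhawk County: ($276,064 − $80,000) × 0.00854 = $196,064 × 0.00854 = $1,674.38656
Eastcliff School District: ($276,064 − $80,000) × 0.01848 = $196,064 × 0.01848 = $3,623.26272
Levies subtotal = $6,319.08608
Total = $6,319.08608 + $523 = $6,842.08608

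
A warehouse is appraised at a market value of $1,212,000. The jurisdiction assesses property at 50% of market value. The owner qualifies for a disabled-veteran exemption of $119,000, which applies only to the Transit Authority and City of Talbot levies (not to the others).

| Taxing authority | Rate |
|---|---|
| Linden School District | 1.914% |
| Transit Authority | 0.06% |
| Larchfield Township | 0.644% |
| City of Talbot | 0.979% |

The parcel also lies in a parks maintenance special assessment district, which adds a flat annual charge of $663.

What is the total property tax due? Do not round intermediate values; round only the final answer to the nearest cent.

Assessed value = $1,212,000 × 0.5 = $606,000
Linden School District: $606,000 × 0.01914 = $11,598.84
Transit Authority: ($606,000 − $119,000) × 0.0006 = $487,000 × 0.0006 = $292.2
Larchfield Township: $606,000 × 0.00644 = $3,902.64
City of Talbot: ($606,000 − $119,000) × 0.00979 = $487,000 × 0.00979 = $4,767.73
Levies subtotal = $20,561.41
Total = $20,561.41 + $663 = $21,224.41

$21,224.41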